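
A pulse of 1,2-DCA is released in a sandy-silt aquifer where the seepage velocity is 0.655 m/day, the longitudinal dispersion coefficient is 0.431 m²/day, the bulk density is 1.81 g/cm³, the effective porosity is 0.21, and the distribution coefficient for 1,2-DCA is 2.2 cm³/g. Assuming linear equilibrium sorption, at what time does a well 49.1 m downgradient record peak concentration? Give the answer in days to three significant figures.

Retardation factor R = 1 + ρ_b·K_d/n = 1 + 1.81 × 2.2/0.21 = 19.96.
Sorption retards both mechanisms: v_R = v/R = 0.03282 m/day, D_R = D/R = 0.02159 m²/day.
Peak time from v_R²t² + 2D_R t − x² = 0: t = (√(D_R² + v_R²x²) − D_R)/v_R².
√(D_R² + v_R²x²) = √(0.02159² + 0.03282² × 49.1²) = 1.612; v_R² = 0.001077.
t = (1.612 − 0.02159)/0.001077 = 1480 days.

1480 days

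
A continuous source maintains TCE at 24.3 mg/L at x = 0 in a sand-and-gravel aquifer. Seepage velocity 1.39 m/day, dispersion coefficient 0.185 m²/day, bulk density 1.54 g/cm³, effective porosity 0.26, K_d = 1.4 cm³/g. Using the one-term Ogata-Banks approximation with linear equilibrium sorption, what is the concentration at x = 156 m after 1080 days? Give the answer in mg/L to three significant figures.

Retardation factor R = 1 + ρ_b·K_d/n = 1 + 1.54 × 1.4/0.26 = 9.292.
Sorption retards both mechanisms: v_R = v/R = 0.1496 m/day, D_R = D/R = 0.01991 m²/day.
v_R·t = 0.1496 × 1080 = 161.568 m; 2√(D_R t) = 9.274 m; argument = (156 − 161.568)/9.274 = -0.6004.
C = C₀ × ½·erfc(-0.6004) = 24.3 × 0.8021 = 19.5 mg/L.

19.5 mg/L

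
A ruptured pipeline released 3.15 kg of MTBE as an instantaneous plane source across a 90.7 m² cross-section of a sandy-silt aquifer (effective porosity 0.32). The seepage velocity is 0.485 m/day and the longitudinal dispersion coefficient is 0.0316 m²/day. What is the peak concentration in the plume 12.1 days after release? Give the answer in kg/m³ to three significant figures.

0.0495 kg/m³

The peak of an instantaneous 1D plume sits at x = vt; there the Gaussian factor is 1 and C_max = M/(n_e·A·√(4πDt)), where n_e·A is the pore area the mass is dissolved in.
√(4πDt) = √(4π × 0.0316 × 12.1) = 2.192 m, so C_max = 3.15/(0.32 × 90.7 × 2.192) = 0.0495 kg/m³.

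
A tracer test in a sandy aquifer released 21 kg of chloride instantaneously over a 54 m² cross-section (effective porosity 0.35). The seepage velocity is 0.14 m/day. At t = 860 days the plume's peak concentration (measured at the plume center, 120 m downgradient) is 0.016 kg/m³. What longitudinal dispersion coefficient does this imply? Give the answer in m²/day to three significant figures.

At the plume center C_max = M/(n_e·A·√(4πDt)), so D = M²/(4πt·(n_e·A·C_max)²).
n_e·A·C_max = 0.35 × 54 × 0.016 = 0.3024 kg/m.
D = 21²/(4π × 860 × 0.3024²) = 0.446 m²/day.

0.446 m²/day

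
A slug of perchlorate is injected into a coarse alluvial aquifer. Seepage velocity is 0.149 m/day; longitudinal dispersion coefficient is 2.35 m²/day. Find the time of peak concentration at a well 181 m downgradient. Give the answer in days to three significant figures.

1110 days

For the 1D instantaneous-source solution, setting ∂C/∂t = 0 at fixed x gives v²t² + 2Dt − x² = 0, so t = (√(D² + v²x²) − D)/v².
√(D² + v²x²) = √(2.35² + 0.149² × 181²) = 27.07; v² = 0.022201.
t = (27.07 − 2.35)/0.022201 = 1110 days (vs. the pure-advection estimate x/v = 1210 d).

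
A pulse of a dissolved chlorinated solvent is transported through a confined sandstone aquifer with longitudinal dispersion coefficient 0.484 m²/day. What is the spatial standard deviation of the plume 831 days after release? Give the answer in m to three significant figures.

Dispersive spreading gives a Gaussian with σ² = 2Dt; advection only shifts the center.
σ = √(2 × 0.484 × 831) = 28.4 m.

28.4 m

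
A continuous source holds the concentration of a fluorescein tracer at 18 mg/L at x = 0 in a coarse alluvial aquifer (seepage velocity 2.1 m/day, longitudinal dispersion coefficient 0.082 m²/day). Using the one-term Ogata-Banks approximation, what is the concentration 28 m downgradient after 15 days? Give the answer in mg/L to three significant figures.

For a continuous step input, C/C₀ ≈ ½·erfc((x−vt)/(2√(Dt))).
vt = 2.1 × 15 = 31.5 m and 2√(Dt) = 2√(0.082 × 15) = 2.218 m.
Argument (x−vt)/(2√(Dt)) = (28 − 31.5)/2.218 = -1.578; ½·erfc(-1.578) = 0.9872.
C = 18 × 0.9872 = 17.8 mg/L.

17.8 mg/L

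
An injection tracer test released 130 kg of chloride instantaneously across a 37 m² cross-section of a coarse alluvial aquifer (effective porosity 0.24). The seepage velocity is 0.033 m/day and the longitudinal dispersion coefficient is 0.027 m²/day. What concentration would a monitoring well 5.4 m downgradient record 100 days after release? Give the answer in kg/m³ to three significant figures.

1.67 kg/m³

For an instantaneous plane source, C(x,t) = M/(n_e·A·√(4πDt)) · exp(−(x−vt)²/(4Dt)), with n_e·A the pore (flow) area.
Plume center vt = 0.033 × 100 = 3.3 m, so the well at 5.4 m is 2.1 m downgradient of the peak.
√(4πDt) = 5.825 m, giving peak height M/(n_e·A·√(4πDt)) = 130/(0.24 × 37 × 5.825) = 2.513 kg/m³.
(x−vt)²/(4Dt) = (2.1)²/(4 × 0.027 × 100) = 0.4083; exp(−0.4083) = 0.6648.
C = 2.513 × 0.6648 = 1.67 kg/m³.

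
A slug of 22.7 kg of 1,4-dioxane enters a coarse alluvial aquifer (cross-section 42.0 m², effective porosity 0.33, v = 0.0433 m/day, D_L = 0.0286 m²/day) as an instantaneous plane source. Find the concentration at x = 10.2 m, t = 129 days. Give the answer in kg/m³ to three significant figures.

0.0568 kg/m³

For an instantaneous plane source, C(x,t) = M/(n_e·A·√(4πDt)) · exp(−(x−vt)²/(4Dt)), with n_e·A the pore (flow) area.
Plume center vt = 0.0433 × 129 = 5.5857 m, so the well at 10.2 m is 4.6143 m downgradient of the peak.
√(4πDt) = 6.809 m, giving peak height M/(n_e·A·√(4πDt)) = 22.7/(0.33 × 42.0 × 6.809) = 0.2405 kg/m³.
(x−vt)²/(4Dt) = (4.6143)²/(4 × 0.0286 × 129) = 1.443; exp(−1.443) = 0.2362.
C = 0.2405 × 0.2362 = 0.0568 kg/m³.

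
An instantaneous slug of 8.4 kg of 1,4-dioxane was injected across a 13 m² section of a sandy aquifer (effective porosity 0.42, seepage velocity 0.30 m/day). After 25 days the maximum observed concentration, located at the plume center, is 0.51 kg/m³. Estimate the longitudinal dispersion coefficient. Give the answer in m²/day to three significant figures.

At the plume center C_max = M/(n_e·A·√(4πDt)), so D = M²/(4πt·(n_e·A·C_max)²).
n_e·A·C_max = 0.42 × 13 × 0.51 = 2.785 kg/m.
D = 8.4²/(4π × 25 × 2.785²) = 0.0290 m²/day.

0.0290 m²/day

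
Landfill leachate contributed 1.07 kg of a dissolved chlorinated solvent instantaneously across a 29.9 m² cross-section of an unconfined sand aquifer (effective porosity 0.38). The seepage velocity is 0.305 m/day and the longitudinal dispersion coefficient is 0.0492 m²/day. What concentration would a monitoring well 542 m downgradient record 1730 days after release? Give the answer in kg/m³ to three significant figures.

For an instantaneous plane source, C(x,t) = M/(n_e·A·√(4πDt)) · exp(−(x−vt)²/(4Dt)), with n_e·A the pore (flow) area.
Plume center vt = 0.305 × 1730 = 527.65 m, so the well at 542 m is 14.35 m downgradient of the peak.
√(4πDt) = 32.70 m, giving peak height M/(n_e·A·√(4πDt)) = 1.07/(0.38 × 29.9 × 32.70) = 0.002880 kg/m³.
(x−vt)²/(4Dt) = (14.35)²/(4 × 0.0492 × 1730) = 0.6048; exp(−0.6048) = 0.5462.
C = 0.002880 × 0.5462 = 0.00157 kg/m³.

0.00157 kg/m³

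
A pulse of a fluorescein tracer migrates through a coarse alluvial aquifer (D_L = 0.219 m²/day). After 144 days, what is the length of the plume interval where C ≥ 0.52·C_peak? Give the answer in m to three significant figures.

The plume is Gaussian with σ = √(2Dt) = √(2 × 0.219 × 144) = 7.942 m.
C/C_peak = exp(−Δx²/(2σ²)) = 0.52 ⇒ Δx = σ·√(−2 ln 0.52) = 7.942 × 1.144 = 9.086 m.
Width = 2Δx = 18.2 m.

18.2 m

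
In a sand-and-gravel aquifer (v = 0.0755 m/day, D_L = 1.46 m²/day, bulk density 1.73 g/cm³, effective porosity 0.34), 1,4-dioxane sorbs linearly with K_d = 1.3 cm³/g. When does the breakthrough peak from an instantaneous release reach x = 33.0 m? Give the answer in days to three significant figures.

1910 days

Retardation factor R = 1 + ρ_b·K_d/n = 1 + 1.73 × 1.3/0.34 = 7.615.
Sorption retards both mechanisms: v_R = v/R = 0.009915 m/day, D_R = D/R = 0.1917 m²/day.
Peak time from v_R²t² + 2D_R t − x² = 0: t = (√(D_R² + v_R²x²) − D_R)/v_R².
√(D_R² + v_R²x²) = √(0.1917² + 0.009915² × 33.0²) = 0.3792; v_R² = 9.831e-05.
t = (0.3792 − 0.1917)/9.831e-05 = 1910 days.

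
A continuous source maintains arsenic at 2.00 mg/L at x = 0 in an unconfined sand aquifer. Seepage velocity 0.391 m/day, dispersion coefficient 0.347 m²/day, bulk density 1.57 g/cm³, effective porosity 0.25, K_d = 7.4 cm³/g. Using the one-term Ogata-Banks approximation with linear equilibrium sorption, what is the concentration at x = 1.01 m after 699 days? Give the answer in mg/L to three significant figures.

Retardation factor R = 1 + ρ_b·K_d/n = 1 + 1.57 × 7.4/0.25 = 47.47.
Sorption retards both mechanisms: v_R = v/R = 0.008237 m/day, D_R = D/R = 0.007310 m²/day.
v_R·t = 0.008237 × 699 = 5.757663 m; 2√(D_R t) = 4.521 m; argument = (1.01 − 5.757663)/4.521 = -1.050.
C = C₀ × ½·erfc(-1.050) = 2.00 × 0.9312 = 1.86 mg/L.

1.86 mg/L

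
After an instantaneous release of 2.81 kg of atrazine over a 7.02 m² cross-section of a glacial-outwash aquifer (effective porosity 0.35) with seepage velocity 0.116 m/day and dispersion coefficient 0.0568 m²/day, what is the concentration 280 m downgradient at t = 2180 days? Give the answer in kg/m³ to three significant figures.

0.00657 kg/m³

For an instantaneous plane source, C(x,t) = M/(n_e·A·√(4πDt)) · exp(−(x−vt)²/(4Dt)), with n_e·A the pore (flow) area.
Plume center vt = 0.116 × 2180 = 252.88 m, so the well at 280 m is 27.12 m downgradient of the peak.
√(4πDt) = 39.45 m, giving peak height M/(n_e·A·√(4πDt)) = 2.81/(0.35 × 7.02 × 39.45) = 0.02899 kg/m³.
(x−vt)²/(4Dt) = (27.12)²/(4 × 0.0568 × 2180) = 1.485; exp(−1.485) = 0.2265.
C = 0.02899 × 0.2265 = 0.00657 kg/m³.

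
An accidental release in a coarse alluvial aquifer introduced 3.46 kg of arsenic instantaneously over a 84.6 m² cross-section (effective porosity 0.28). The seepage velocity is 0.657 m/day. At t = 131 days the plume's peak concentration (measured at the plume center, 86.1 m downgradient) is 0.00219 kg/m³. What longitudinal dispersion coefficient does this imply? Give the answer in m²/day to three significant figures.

2.70 m²/day

At the plume center C_max = M/(n_e·A·√(4πDt)), so D = M²/(4πt·(n_e·A·C_max)²).
n_e·A·C_max = 0.28 × 84.6 × 0.00219 = 0.05188 kg/m.
D = 3.46²/(4π × 131 × 0.05188²) = 2.70 m²/day.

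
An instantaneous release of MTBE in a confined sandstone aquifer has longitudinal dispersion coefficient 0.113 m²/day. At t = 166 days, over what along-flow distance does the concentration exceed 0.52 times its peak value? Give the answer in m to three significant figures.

The plume is Gaussian with σ = √(2Dt) = √(2 × 0.113 × 166) = 6.125 m.
C/C_peak = exp(−Δx²/(2σ²)) = 0.52 ⇒ Δx = σ·√(−2 ln 0.52) = 6.125 × 1.144 = 7.007 m.
Width = 2Δx = 14.0 m.

14.0 m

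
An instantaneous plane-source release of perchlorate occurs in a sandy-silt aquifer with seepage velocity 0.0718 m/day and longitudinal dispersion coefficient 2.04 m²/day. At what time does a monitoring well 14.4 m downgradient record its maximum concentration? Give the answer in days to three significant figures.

For the 1D instantaneous-source solution, setting ∂C/∂t = 0 at fixed x gives v²t² + 2Dt − x² = 0, so t = (√(D² + v²x²) − D)/v².
√(D² + v²x²) = √(2.04² + 0.0718² × 14.4²) = 2.287; v² = 0.00515524.
t = (2.287 − 2.04)/0.00515524 = 47.9 days (vs. the pure-advection estimate x/v = 201 d).

47.9 days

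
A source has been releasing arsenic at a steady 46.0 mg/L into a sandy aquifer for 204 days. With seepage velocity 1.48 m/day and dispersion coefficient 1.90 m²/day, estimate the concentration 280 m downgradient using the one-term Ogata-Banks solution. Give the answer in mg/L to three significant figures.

36.1 mg/L

For a continuous step input, C/C₀ ≈ ½·erfc((x−vt)/(2√(Dt))).
vt = 1.48 × 204 = 301.92 m and 2√(Dt) = 2√(1.90 × 204) = 39.38 m.
Argument (x−vt)/(2√(Dt)) = (280 − 301.92)/39.38 = -0.5566; ½·erfc(-0.5566) = 0.7844.
C = 46.0 × 0.7844 = 36.1 mg/L.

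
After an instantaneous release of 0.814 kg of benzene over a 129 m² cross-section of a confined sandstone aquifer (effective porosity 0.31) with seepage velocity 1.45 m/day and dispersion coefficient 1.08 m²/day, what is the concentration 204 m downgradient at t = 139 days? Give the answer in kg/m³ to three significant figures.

For an instantaneous plane source, C(x,t) = M/(n_e·A·√(4πDt)) · exp(−(x−vt)²/(4Dt)), with n_e·A the pore (flow) area.
Plume center vt = 1.45 × 139 = 201.55 m, so the well at 204 m is 2.45 m downgradient of the peak.
√(4πDt) = 43.43 m, giving peak height M/(n_e·A·√(4πDt)) = 0.814/(0.31 × 129 × 43.43) = 0.0004687 kg/m³.
(x−vt)²/(4Dt) = (2.45)²/(4 × 1.08 × 139) = 0.009996; exp(−0.009996) = 0.9901.
C = 0.0004687 × 0.9901 = 0.000464 kg/m³.

0.000464 kg/m³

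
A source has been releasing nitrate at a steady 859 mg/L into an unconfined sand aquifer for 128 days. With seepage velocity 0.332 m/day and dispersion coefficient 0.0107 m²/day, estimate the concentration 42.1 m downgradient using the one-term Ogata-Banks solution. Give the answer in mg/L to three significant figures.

511 mg/L

For a continuous step input, C/C₀ ≈ ½·erfc((x−vt)/(2√(Dt))).
vt = 0.332 × 128 = 42.496 m and 2√(Dt) = 2√(0.0107 × 128) = 2.341 m.
Argument (x−vt)/(2√(Dt)) = (42.1 − 42.496)/2.341 = -0.1692; ½·erfc(-0.1692) = 0.5946.
C = 859 × 0.5946 = 511 mg/L.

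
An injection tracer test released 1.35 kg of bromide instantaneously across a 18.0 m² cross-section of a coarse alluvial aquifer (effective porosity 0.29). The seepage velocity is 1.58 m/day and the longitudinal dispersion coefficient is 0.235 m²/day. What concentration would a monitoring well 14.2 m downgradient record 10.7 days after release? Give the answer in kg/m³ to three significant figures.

For an instantaneous plane source, C(x,t) = M/(n_e·A·√(4πDt)) · exp(−(x−vt)²/(4Dt)), with n_e·A the pore (flow) area.
Plume center vt = 1.58 × 10.7 = 16.906 m, so the well at 14.2 m is 2.706 m upgradient of the peak.
√(4πDt) = 5.621 m, giving peak height M/(n_e·A·√(4πDt)) = 1.35/(0.29 × 18.0 × 5.621) = 0.04601 kg/m³.
(x−vt)²/(4Dt) = (-2.706)²/(4 × 0.235 × 10.7) = 0.7280; exp(−0.7280) = 0.4829.
C = 0.04601 × 0.4829 = 0.0222 kg/m³.

0.0222 kg/m³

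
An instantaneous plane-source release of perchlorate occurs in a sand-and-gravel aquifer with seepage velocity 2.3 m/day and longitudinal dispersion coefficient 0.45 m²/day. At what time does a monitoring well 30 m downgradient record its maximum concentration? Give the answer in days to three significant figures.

13.0 days

For the 1D instantaneous-source solution, setting ∂C/∂t = 0 at fixed x gives v²t² + 2Dt − x² = 0, so t = (√(D² + v²x²) − D)/v².
√(D² + v²x²) = √(0.45² + 2.3² × 30²) = 69.00; v² = 5.29.
t = (69.00 − 0.45)/5.29 = 13.0 days (vs. the pure-advection estimate x/v = 13.0 d).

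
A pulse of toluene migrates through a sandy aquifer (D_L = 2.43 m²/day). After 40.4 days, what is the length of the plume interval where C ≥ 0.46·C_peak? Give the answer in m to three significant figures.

The plume is Gaussian with σ = √(2Dt) = √(2 × 2.43 × 40.4) = 14.01 m.
C/C_peak = exp(−Δx²/(2σ²)) = 0.46 ⇒ Δx = σ·√(−2 ln 0.46) = 14.01 × 1.246 = 17.46 m.
Width = 2Δx = 34.9 m.

34.9 m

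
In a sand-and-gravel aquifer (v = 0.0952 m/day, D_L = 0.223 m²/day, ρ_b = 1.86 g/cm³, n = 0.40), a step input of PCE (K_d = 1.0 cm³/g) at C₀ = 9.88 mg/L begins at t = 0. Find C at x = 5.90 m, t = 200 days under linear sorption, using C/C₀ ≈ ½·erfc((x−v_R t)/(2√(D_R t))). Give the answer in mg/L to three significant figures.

2.59 mg/L

Retardation factor R = 1 + ρ_b·K_d/n = 1 + 1.86 × 1.0/0.40 = 5.650.
Sorption retards both mechanisms: v_R = v/R = 0.01685 m/day, D_R = D/R = 0.03947 m²/day.
v_R·t = 0.01685 × 200 = 3.37 m; 2√(D_R t) = 5.619 m; argument = (5.90 − 3.37)/5.619 = 0.4503.
C = C₀ × ½·erfc(0.4503) = 9.88 × 0.2621 = 2.59 mg/L.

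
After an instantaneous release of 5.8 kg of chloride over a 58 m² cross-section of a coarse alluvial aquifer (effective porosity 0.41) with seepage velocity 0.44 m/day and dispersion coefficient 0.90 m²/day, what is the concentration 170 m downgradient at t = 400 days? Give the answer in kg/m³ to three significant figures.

0.00354 kg/m³

For an instantaneous plane source, C(x,t) = M/(n_e·A·√(4πDt)) · exp(−(x−vt)²/(4Dt)), with n_e·A the pore (flow) area.
Plume center vt = 0.44 × 400 = 176 m, so the well at 170 m is 6 m upgradient of the peak.
√(4πDt) = 67.26 m, giving peak height M/(n_e·A·√(4πDt)) = 5.8/(0.41 × 58 × 67.26) = 0.003626 kg/m³.
(x−vt)²/(4Dt) = (-6)²/(4 × 0.90 × 400) = 0.02500; exp(−0.02500) = 0.9753.
C = 0.003626 × 0.9753 = 0.00354 kg/m³.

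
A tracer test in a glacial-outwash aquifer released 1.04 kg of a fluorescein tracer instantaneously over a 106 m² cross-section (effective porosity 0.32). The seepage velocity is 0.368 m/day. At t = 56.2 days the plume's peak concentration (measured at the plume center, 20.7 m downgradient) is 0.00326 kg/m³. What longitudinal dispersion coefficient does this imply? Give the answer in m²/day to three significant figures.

At the plume center C_max = M/(n_e·A·√(4πDt)), so D = M²/(4πt·(n_e·A·C_max)²).
n_e·A·C_max = 0.32 × 106 × 0.00326 = 0.1106 kg/m.
D = 1.04²/(4π × 56.2 × 0.1106²) = 0.125 m²/day.

0.125 m²/day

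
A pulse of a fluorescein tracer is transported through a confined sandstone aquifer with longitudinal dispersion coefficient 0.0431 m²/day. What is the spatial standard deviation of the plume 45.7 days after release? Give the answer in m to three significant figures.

1.98 m

Dispersive spreading gives a Gaussian with σ² = 2Dt; advection only shifts the center.
σ = √(2 × 0.0431 × 45.7) = 1.98 m.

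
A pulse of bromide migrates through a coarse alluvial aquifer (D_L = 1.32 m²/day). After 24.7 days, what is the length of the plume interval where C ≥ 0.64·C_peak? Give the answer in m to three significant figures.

The plume is Gaussian with σ = √(2Dt) = √(2 × 1.32 × 24.7) = 8.075 m.
C/C_peak = exp(−Δx²/(2σ²)) = 0.64 ⇒ Δx = σ·√(−2 ln 0.64) = 8.075 × 0.9448 = 7.629 m.
Width = 2Δx = 15.3 m.

15.3 m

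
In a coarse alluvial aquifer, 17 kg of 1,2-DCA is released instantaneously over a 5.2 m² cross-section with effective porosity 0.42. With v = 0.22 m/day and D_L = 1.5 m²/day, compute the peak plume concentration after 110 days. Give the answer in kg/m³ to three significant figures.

0.171 kg/m³

The peak of an instantaneous 1D plume sits at x = vt; there the Gaussian factor is 1 and C_max = M/(n_e·A·√(4πDt)), where n_e·A is the pore area the mass is dissolved in.
√(4πDt) = √(4π × 1.5 × 110) = 45.54 m, so C_max = 17/(0.42 × 5.2 × 45.54) = 0.171 kg/m³.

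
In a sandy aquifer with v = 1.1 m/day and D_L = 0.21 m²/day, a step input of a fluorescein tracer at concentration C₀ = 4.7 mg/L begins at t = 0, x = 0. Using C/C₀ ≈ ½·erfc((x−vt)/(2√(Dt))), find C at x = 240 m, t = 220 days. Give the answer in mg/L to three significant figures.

For a continuous step input, C/C₀ ≈ ½·erfc((x−vt)/(2√(Dt))).
vt = 1.1 × 220 = 242 m and 2√(Dt) = 2√(0.21 × 220) = 13.59 m.
Argument (x−vt)/(2√(Dt)) = (240 − 242)/13.59 = -0.1472; ½·erfc(-0.1472) = 0.5825.
C = 4.7 × 0.5825 = 2.74 mg/L.

2.74 mg/L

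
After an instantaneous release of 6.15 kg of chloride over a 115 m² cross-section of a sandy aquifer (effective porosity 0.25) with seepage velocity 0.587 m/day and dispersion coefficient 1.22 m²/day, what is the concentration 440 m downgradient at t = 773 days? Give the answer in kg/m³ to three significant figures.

0.00187 kg/m³

For an instantaneous plane source, C(x,t) = M/(n_e·A·√(4πDt)) · exp(−(x−vt)²/(4Dt)), with n_e·A the pore (flow) area.
Plume center vt = 0.587 × 773 = 453.751 m, so the well at 440 m is 13.751 m upgradient of the peak.
√(4πDt) = 108.9 m, giving peak height M/(n_e·A·√(4πDt)) = 6.15/(0.25 × 115 × 108.9) = 0.001964 kg/m³.
(x−vt)²/(4Dt) = (-13.751)²/(4 × 1.22 × 773) = 0.05013; exp(−0.05013) = 0.9511.
C = 0.001964 × 0.9511 = 0.00187 kg/m³.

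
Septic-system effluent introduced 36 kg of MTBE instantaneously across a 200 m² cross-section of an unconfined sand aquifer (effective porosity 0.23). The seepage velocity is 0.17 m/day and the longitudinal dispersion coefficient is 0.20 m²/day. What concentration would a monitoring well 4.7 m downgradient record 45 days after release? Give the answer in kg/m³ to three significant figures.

0.0578 kg/m³

For an instantaneous plane source, C(x,t) = M/(n_e·A·√(4πDt)) · exp(−(x−vt)²/(4Dt)), with n_e·A the pore (flow) area.
Plume center vt = 0.17 × 45 = 7.65 m, so the well at 4.7 m is 2.95 m upgradient of the peak.
√(4πDt) = 10.63 m, giving peak height M/(n_e·A·√(4πDt)) = 36/(0.23 × 200 × 10.63) = 0.07362 kg/m³.
(x−vt)²/(4Dt) = (-2.95)²/(4 × 0.20 × 45) = 0.2417; exp(−0.2417) = 0.7853.
C = 0.07362 × 0.7853 = 0.0578 kg/m³.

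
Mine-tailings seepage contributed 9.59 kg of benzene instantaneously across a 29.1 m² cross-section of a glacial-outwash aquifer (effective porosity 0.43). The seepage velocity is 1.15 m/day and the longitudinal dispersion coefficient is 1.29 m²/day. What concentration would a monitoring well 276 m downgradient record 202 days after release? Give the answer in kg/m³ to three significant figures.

For an instantaneous plane source, C(x,t) = M/(n_e·A·√(4πDt)) · exp(−(x−vt)²/(4Dt)), with n_e·A the pore (flow) area.
Plume center vt = 1.15 × 202 = 232.3 m, so the well at 276 m is 43.7 m downgradient of the peak.
√(4πDt) = 57.22 m, giving peak height M/(n_e·A·√(4πDt)) = 9.59/(0.43 × 29.1 × 57.22) = 0.01339 kg/m³.
(x−vt)²/(4Dt) = (43.7)²/(4 × 1.29 × 202) = 1.832; exp(−1.832) = 0.1601.
C = 0.01339 × 0.1601 = 0.00214 kg/m³.

0.00214 kg/m³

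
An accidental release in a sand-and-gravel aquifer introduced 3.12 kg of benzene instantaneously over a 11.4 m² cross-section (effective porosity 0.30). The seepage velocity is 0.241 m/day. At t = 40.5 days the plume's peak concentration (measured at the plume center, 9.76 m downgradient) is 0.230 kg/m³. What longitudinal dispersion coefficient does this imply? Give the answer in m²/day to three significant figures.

0.0309 m²/day

At the plume center C_max = M/(n_e·A·√(4πDt)), so D = M²/(4πt·(n_e·A·C_max)²).
n_e·A·C_max = 0.30 × 11.4 × 0.230 = 0.7866 kg/m.
D = 3.12²/(4π × 40.5 × 0.7866²) = 0.0309 m²/day.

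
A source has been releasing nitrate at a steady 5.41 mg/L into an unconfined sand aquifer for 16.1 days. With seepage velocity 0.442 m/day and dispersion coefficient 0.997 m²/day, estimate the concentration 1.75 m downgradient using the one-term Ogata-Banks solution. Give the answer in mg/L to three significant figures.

For a continuous step input, C/C₀ ≈ ½·erfc((x−vt)/(2√(Dt))).
vt = 0.442 × 16.1 = 7.1162 m and 2√(Dt) = 2√(0.997 × 16.1) = 8.013 m.
Argument (x−vt)/(2√(Dt)) = (1.75 − 7.1162)/8.013 = -0.6697; ½·erfc(-0.6697) = 0.8282.
C = 5.41 × 0.8282 = 4.48 mg/L.

4.48 mg/L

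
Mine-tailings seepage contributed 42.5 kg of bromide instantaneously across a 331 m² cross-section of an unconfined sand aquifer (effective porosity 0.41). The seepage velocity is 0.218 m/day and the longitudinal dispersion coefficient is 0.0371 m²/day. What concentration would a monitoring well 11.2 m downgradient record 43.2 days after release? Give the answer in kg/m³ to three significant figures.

For an instantaneous plane source, C(x,t) = M/(n_e·A·√(4πDt)) · exp(−(x−vt)²/(4Dt)), with n_e·A the pore (flow) area.
Plume center vt = 0.218 × 43.2 = 9.4176 m, so the well at 11.2 m is 1.7824 m downgradient of the peak.
√(4πDt) = 4.488 m, giving peak height M/(n_e·A·√(4πDt)) = 42.5/(0.41 × 331 × 4.488) = 0.06978 kg/m³.
(x−vt)²/(4Dt) = (1.7824)²/(4 × 0.0371 × 43.2) = 0.4956; exp(−0.4956) = 0.6092.
C = 0.06978 × 0.6092 = 0.0425 kg/m³.

0.0425 kg/m³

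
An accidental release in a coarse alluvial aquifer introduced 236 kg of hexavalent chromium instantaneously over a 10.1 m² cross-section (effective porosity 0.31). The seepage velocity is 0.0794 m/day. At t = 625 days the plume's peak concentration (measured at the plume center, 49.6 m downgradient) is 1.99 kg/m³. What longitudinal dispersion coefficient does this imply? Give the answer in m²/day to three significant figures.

0.183 m²/day

At the plume center C_max = M/(n_e·A·√(4πDt)), so D = M²/(4πt·(n_e·A·C_max)²).
n_e·A·C_max = 0.31 × 10.1 × 1.99 = 6.231 kg/m.
D = 236²/(4π × 625 × 6.231²) = 0.183 m²/day.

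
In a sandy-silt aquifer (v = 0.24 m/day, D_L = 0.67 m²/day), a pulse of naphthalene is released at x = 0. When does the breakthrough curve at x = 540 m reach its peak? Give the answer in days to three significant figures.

2240 days

For the 1D instantaneous-source solution, setting ∂C/∂t = 0 at fixed x gives v²t² + 2Dt − x² = 0, so t = (√(D² + v²x²) − D)/v².
√(D² + v²x²) = √(0.67² + 0.24² × 540²) = 129.6; v² = 0.0576.
t = (129.6 − 0.67)/0.0576 = 2240 days (vs. the pure-advection estimate x/v = 2250 d).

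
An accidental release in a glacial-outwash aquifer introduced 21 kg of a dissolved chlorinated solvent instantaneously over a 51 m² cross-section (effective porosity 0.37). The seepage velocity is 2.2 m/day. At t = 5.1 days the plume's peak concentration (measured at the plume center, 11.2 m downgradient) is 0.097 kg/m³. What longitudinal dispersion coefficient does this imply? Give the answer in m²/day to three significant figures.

At the plume center C_max = M/(n_e·A·√(4πDt)), so D = M²/(4πt·(n_e·A·C_max)²).
n_e·A·C_max = 0.37 × 51 × 0.097 = 1.830 kg/m.
D = 21²/(4π × 5.1 × 1.830²) = 2.05 m²/day.

2.05 m²/day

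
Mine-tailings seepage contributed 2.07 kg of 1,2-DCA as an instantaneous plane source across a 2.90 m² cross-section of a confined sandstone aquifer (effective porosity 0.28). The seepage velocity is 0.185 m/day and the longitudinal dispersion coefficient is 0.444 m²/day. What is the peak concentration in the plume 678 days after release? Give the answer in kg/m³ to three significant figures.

0.0414 kg/m³

The peak of an instantaneous 1D plume sits at x = vt; there the Gaussian factor is 1 and C_max = M/(n_e·A·√(4πDt)), where n_e·A is the pore area the mass is dissolved in.
√(4πDt) = √(4π × 0.444 × 678) = 61.51 m, so C_max = 2.07/(0.28 × 2.90 × 61.51) = 0.0414 kg/m³.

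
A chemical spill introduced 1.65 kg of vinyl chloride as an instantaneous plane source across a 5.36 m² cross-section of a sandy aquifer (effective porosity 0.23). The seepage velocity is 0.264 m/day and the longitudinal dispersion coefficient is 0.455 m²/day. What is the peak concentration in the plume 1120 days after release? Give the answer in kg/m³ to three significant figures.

0.0167 kg/m³

The peak of an instantaneous 1D plume sits at x = vt; there the Gaussian factor is 1 and C_max = M/(n_e·A·√(4πDt)), where n_e·A is the pore area the mass is dissolved in.
√(4πDt) = √(4π × 0.455 × 1120) = 80.02 m, so C_max = 1.65/(0.23 × 5.36 × 80.02) = 0.0167 kg/m³.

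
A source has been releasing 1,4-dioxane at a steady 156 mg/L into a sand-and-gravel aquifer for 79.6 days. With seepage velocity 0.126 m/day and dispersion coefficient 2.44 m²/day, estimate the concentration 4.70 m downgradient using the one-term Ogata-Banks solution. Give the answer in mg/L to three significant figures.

94.6 mg/L

For a continuous step input, C/C₀ ≈ ½·erfc((x−vt)/(2√(Dt))).
vt = 0.126 × 79.6 = 10.0296 m and 2√(Dt) = 2√(2.44 × 79.6) = 27.87 m.
Argument (x−vt)/(2√(Dt)) = (4.70 − 10.0296)/27.87 = -0.1912; ½·erfc(-0.1912) = 0.6066.
C = 156 × 0.6066 = 94.6 mg/L.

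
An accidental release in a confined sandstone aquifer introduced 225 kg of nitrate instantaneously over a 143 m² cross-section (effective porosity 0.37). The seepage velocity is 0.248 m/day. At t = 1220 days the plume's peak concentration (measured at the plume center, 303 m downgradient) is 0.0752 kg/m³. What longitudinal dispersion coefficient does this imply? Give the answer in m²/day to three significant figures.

0.209 m²/day

At the plume center C_max = M/(n_e·A·√(4πDt)), so D = M²/(4πt·(n_e·A·C_max)²).
n_e·A·C_max = 0.37 × 143 × 0.0752 = 3.979 kg/m.
D = 225²/(4π × 1220 × 3.979²) = 0.209 m²/day.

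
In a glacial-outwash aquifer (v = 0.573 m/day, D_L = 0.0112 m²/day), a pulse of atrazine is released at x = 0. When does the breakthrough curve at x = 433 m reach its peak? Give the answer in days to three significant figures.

756 days

For the 1D instantaneous-source solution, setting ∂C/∂t = 0 at fixed x gives v²t² + 2Dt − x² = 0, so t = (√(D² + v²x²) − D)/v².
√(D² + v²x²) = √(0.0112² + 0.573² × 433²) = 248.1; v² = 0.328329.
t = (248.1 − 0.0112)/0.328329 = 756 days (vs. the pure-advection estimate x/v = 756 d).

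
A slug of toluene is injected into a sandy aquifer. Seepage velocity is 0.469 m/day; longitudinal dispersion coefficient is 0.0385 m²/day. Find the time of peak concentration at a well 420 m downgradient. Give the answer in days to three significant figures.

For the 1D instantaneous-source solution, setting ∂C/∂t = 0 at fixed x gives v²t² + 2Dt − x² = 0, so t = (√(D² + v²x²) − D)/v².
√(D² + v²x²) = √(0.0385² + 0.469² × 420²) = 197.0; v² = 0.219961.
t = (197.0 − 0.0385)/0.219961 = 895 days (vs. the pure-advection estimate x/v = 896 d).

895 days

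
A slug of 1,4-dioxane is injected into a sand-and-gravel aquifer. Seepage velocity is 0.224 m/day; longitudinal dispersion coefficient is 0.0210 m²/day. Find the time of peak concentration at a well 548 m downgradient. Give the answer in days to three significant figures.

For the 1D instantaneous-source solution, setting ∂C/∂t = 0 at fixed x gives v²t² + 2Dt − x² = 0, so t = (√(D² + v²x²) − D)/v².
√(D² + v²x²) = √(0.0210² + 0.224² × 548²) = 122.8; v² = 0.050176.
t = (122.8 − 0.0210)/0.050176 = 2450 days (vs. the pure-advection estimate x/v = 2450 d).

2450 days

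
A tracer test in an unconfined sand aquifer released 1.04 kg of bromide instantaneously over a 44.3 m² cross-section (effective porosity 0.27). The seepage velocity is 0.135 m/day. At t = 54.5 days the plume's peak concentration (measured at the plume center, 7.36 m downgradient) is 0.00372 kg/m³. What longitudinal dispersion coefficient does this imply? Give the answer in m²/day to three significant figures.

0.798 m²/day

At the plume center C_max = M/(n_e·A·√(4πDt)), so D = M²/(4πt·(n_e·A·C_max)²).
n_e·A·C_max = 0.27 × 44.3 × 0.00372 = 0.04449 kg/m.
D = 1.04²/(4π × 54.5 × 0.04449²) = 0.798 m²/day.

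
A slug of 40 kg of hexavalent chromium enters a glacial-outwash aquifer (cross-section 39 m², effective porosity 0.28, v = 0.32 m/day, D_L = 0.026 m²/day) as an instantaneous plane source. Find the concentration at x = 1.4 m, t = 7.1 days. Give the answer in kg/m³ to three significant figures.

For an instantaneous plane source, C(x,t) = M/(n_e·A·√(4πDt)) · exp(−(x−vt)²/(4Dt)), with n_e·A the pore (flow) area.
Plume center vt = 0.32 × 7.1 = 2.272 m, so the well at 1.4 m is 0.872 m upgradient of the peak.
√(4πDt) = 1.523 m, giving peak height M/(n_e·A·√(4πDt)) = 40/(0.28 × 39 × 1.523) = 2.405 kg/m³.
(x−vt)²/(4Dt) = (-0.872)²/(4 × 0.026 × 7.1) = 1.030; exp(−1.030) = 0.3570.
C = 2.405 × 0.3570 = 0.859 kg/m³.

0.859 kg/m³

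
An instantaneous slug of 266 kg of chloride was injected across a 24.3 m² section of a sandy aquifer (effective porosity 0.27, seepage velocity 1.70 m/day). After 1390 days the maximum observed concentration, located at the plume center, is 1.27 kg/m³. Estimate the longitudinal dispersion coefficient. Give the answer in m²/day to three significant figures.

0.0583 m²/day

At the plume center C_max = M/(n_e·A·√(4πDt)), so D = M²/(4πt·(n_e·A·C_max)²).
n_e·A·C_max = 0.27 × 24.3 × 1.27 = 8.332 kg/m.
D = 266²/(4π × 1390 × 8.332²) = 0.0583 m²/day.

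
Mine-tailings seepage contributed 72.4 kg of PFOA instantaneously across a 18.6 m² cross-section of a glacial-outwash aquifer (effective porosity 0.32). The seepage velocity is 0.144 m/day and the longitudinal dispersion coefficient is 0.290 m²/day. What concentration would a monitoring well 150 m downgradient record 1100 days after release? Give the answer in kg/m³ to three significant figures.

0.182 kg/m³

For an instantaneous plane source, C(x,t) = M/(n_e·A·√(4πDt)) · exp(−(x−vt)²/(4Dt)), with n_e·A the pore (flow) area.
Plume center vt = 0.144 × 1100 = 158.4 m, so the well at 150 m is 8.4 m upgradient of the peak.
√(4πDt) = 63.31 m, giving peak height M/(n_e·A·√(4πDt)) = 72.4/(0.32 × 18.6 × 63.31) = 0.1921 kg/m³.
(x−vt)²/(4Dt) = (-8.4)²/(4 × 0.290 × 1100) = 0.05530; exp(−0.05530) = 0.9462.
C = 0.1921 × 0.9462 = 0.182 kg/m³.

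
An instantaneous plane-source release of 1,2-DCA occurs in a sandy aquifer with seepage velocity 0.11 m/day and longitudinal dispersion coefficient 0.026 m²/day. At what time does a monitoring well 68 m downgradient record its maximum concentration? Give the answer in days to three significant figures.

616 days

For the 1D instantaneous-source solution, setting ∂C/∂t = 0 at fixed x gives v²t² + 2Dt − x² = 0, so t = (√(D² + v²x²) − D)/v².
√(D² + v²x²) = √(0.026² + 0.11² × 68²) = 7.480; v² = 0.0121.
t = (7.480 − 0.026)/0.0121 = 616 days (vs. the pure-advection estimate x/v = 618 d).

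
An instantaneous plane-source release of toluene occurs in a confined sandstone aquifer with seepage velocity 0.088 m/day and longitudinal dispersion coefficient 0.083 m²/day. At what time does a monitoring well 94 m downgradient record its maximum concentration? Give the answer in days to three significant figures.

For the 1D instantaneous-source solution, setting ∂C/∂t = 0 at fixed x gives v²t² + 2Dt − x² = 0, so t = (√(D² + v²x²) − D)/v².
√(D² + v²x²) = √(0.083² + 0.088² × 94²) = 8.272; v² = 0.007744.
t = (8.272 − 0.083)/0.007744 = 1060 days (vs. the pure-advection estimate x/v = 1070 d).

1060 days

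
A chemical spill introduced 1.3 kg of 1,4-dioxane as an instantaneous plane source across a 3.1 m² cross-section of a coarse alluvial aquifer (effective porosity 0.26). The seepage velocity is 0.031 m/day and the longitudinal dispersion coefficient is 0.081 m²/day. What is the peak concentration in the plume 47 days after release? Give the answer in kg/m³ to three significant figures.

The peak of an instantaneous 1D plume sits at x = vt; there the Gaussian factor is 1 and C_max = M/(n_e·A·√(4πDt)), where n_e·A is the pore area the mass is dissolved in.
√(4πDt) = √(4π × 0.081 × 47) = 6.917 m, so C_max = 1.3/(0.26 × 3.1 × 6.917) = 0.233 kg/m³.

0.233 kg/m³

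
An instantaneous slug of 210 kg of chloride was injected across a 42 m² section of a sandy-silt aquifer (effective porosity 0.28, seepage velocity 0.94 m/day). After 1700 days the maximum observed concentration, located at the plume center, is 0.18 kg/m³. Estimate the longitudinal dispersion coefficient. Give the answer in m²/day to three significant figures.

At the plume center C_max = M/(n_e·A·√(4πDt)), so D = M²/(4πt·(n_e·A·C_max)²).
n_e·A·C_max = 0.28 × 42 × 0.18 = 2.117 kg/m.
D = 210²/(4π × 1700 × 2.117²) = 0.461 m²/day.

0.461 m²/day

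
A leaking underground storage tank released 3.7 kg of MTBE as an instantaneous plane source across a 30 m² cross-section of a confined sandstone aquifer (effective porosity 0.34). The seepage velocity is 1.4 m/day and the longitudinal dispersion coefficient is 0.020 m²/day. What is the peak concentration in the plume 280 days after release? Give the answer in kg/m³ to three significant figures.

0.0432 kg/m³

The peak of an instantaneous 1D plume sits at x = vt; there the Gaussian factor is 1 and C_max = M/(n_e·A·√(4πDt)), where n_e·A is the pore area the mass is dissolved in.
√(4πDt) = √(4π × 0.020 × 280) = 8.389 m, so C_max = 3.7/(0.34 × 30 × 8.389) = 0.0432 kg/m³.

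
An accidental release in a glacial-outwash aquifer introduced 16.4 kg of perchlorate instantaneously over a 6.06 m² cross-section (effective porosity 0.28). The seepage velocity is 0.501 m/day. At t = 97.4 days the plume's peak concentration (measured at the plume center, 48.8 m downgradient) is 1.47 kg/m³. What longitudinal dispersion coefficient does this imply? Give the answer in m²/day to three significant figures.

0.0353 m²/day

At the plume center C_max = M/(n_e·A·√(4πDt)), so D = M²/(4πt·(n_e·A·C_max)²).
n_e·A·C_max = 0.28 × 6.06 × 1.47 = 2.494 kg/m.
D = 16.4²/(4π × 97.4 × 2.494²) = 0.0353 m²/day.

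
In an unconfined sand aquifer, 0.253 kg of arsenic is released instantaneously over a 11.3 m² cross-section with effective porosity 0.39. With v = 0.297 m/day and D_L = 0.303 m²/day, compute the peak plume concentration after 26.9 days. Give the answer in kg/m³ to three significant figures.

The peak of an instantaneous 1D plume sits at x = vt; there the Gaussian factor is 1 and C_max = M/(n_e·A·√(4πDt)), where n_e·A is the pore area the mass is dissolved in.
√(4πDt) = √(4π × 0.303 × 26.9) = 10.12 m, so C_max = 0.253/(0.39 × 11.3 × 10.12) = 0.00567 kg/m³.

0.00567 kg/m³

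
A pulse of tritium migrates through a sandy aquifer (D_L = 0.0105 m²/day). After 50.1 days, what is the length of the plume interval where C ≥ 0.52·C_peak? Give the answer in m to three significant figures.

The plume is Gaussian with σ = √(2Dt) = √(2 × 0.0105 × 50.1) = 1.026 m.
C/C_peak = exp(−Δx²/(2σ²)) = 0.52 ⇒ Δx = σ·√(−2 ln 0.52) = 1.026 × 1.144 = 1.174 m.
Width = 2Δx = 2.35 m.

2.35 m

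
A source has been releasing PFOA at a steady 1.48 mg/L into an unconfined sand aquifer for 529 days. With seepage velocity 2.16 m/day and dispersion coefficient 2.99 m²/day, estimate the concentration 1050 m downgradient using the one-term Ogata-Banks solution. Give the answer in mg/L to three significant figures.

For a continuous step input, C/C₀ ≈ ½·erfc((x−vt)/(2√(Dt))).
vt = 2.16 × 529 = 1142.64 m and 2√(Dt) = 2√(2.99 × 529) = 79.54 m.
Argument (x−vt)/(2√(Dt)) = (1050 − 1142.64)/79.54 = -1.165; ½·erfc(-1.165) = 0.9503.
C = 1.48 × 0.9503 = 1.41 mg/L.

1.41 mg/L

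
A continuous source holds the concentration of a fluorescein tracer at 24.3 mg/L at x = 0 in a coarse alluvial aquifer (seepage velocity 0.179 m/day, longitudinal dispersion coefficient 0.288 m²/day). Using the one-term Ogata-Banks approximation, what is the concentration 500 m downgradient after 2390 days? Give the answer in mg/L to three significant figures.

0.628 mg/L

For a continuous step input, C/C₀ ≈ ½·erfc((x−vt)/(2√(Dt))).
vt = 0.179 × 2390 = 427.81 m and 2√(Dt) = 2√(0.288 × 2390) = 52.47 m.
Argument (x−vt)/(2√(Dt)) = (500 − 427.81)/52.47 = 1.376; ½·erfc(1.376) = 0.02583.
C = 24.3 × 0.02583 = 0.628 mg/L.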